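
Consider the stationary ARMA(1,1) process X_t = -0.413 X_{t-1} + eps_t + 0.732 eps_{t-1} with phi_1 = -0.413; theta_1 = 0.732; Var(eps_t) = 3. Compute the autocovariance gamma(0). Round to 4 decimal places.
\gamma(0) = 3.3681

Multiply the model equation by X_{t-k} and take expectations. With theta_0 = psi_0 = 1 and psi_j the MA(infinity) weights, this gives
  gamma(k) - sum_i phi_i gamma(k-i) = c_k,
  c_k = sigma^2 * sum_{j=k..q} theta_j psi_{j-k}   (c_k = 0 for k > q),
using gamma(-m) = gamma(m).
psi-weights needed (psi_j = theta_j + sum_i phi_i psi_{j-i}):
  psi_1 = theta_1 + phi_1 = 0.732 + (-0.413) = 0.319
Right-hand sides:
  c_0 = sigma^2 (1 + theta_1 psi_1) = 3 * (1 + (0.732)(0.319)) = 3 * 1.233508 = 3.700524
  c_1 = sigma^2 theta_1 = 3 * (0.732) = 2.196
  c_2 = 0
Equations for k = 0 and k = 1 (AR order 1):
  gamma(0) = phi_1 gamma(1) + c_0
  gamma(1) = phi_1 gamma(0) + c_1
Substituting the second into the first: gamma(0) (1 - phi_1^2) = c_0 + phi_1 c_1, so
  gamma(0) = (c_0 + phi_1 c_1) / (1 - phi_1^2) = (3.700524 + (-0.413)(2.196)) / (1 - (-0.413)^2) = 2.793576 / 0.829431 = 3.368063.
Therefore gamma(0) = 3.3681 (to 4 decimal places).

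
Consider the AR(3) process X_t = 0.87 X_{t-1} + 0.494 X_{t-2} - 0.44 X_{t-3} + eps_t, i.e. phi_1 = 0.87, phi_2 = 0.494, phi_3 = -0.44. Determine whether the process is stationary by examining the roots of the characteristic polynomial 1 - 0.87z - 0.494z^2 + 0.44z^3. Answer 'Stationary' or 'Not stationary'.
\text{Stationary}

The AR(p) characteristic polynomial is P(z) = 1 - 0.87z - 0.494z^2 + 0.44z^3.
Stationarity requires all roots to lie outside the unit circle, i.e. |z| > 1 for every root.
Degree 3: look for a simple real root z0 first, then factor out (1 - z/z0) and solve the remaining quadratic.
Testing z0 = 1.25: P(1.25) = 1 + (-0.87)(1.25) + (-0.494)(1.25)^2 + (0.44)(1.25)^3
  = 1 + (-1.0875) + (-0.771875) + (0.859375) = 0.  So z_0 = 1.25 is a root, |z_0| = 1.25.
Divide out the factor (1 - 0.8 z) = (1 - z/z0) (since 1/z0 = 0.8):
  P(z) = (1 - 0.8 z)(1 + (-0.07) z + (-0.55) z^2)
  [check: z-coef -0.07 - (0.8) = -0.87; z^2-coef -0.55 - (0.8)(-0.07) = -0.494; z^3-coef -(0.8)(-0.55) = 0.44.]
Remaining roots from the quadratic factor 1 + (-0.07) z + (-0.55) z^2:
  Set 1 + (-0.07) z + (-0.55) z^2 = 0, i.e. a z^2 + b z + c = 0 with a = -0.55, b = -0.07, c = 1.
  Discriminant D = b^2 - 4ac = (-0.07)^2 - 4*(-0.55)*1 = 0.0049 - (-2.2) = 2.2049.
  D >= 0, so the roots are real: z = (-b +/- sqrt(D)) / (2a) = (0.07 +/- 1.484891) / (-1.1).
    z_1 = (0.07 + 1.484891) / (-1.1) = -1.4135,   |z_1| = 1.4135.
    z_2 = (0.07 - 1.484891) / (-1.1) = 1.2863,   |z_2| = 1.2863.
Moduli of all roots: 1.2500, 1.4135, 1.2863.
All moduli strictly greater than 1? Yes.
Verdict: Stationary.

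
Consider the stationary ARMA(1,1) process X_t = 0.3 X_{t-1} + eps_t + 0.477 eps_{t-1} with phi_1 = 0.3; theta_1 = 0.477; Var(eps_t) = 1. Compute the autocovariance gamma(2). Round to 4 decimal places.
\gamma(2) = 0.2928

Multiply the model equation by X_{t-k} and take expectations. With theta_0 = psi_0 = 1 and psi_j the MA(infinity) weights, this gives
  gamma(k) - sum_i phi_i gamma(k-i) = c_k,
  c_k = sigma^2 * sum_{j=k..q} theta_j psi_{j-k}   (c_k = 0 for k > q),
using gamma(-m) = gamma(m).
psi-weights needed (psi_j = theta_j + sum_i phi_i psi_{j-i}):
  psi_1 = theta_1 + phi_1 = 0.477 + (0.3) = 0.777
Right-hand sides:
  c_0 = sigma^2 (1 + theta_1 psi_1) = 1 * (1 + (0.477)(0.777)) = 1 * 1.370629 = 1.370629
  c_1 = sigma^2 theta_1 = 1 * (0.477) = 0.477
  c_2 = 0
Equations for k = 0 and k = 1 (AR order 1):
  gamma(0) = phi_1 gamma(1) + c_0
  gamma(1) = phi_1 gamma(0) + c_1
Substituting the second into the first: gamma(0) (1 - phi_1^2) = c_0 + phi_1 c_1, so
  gamma(0) = (c_0 + phi_1 c_1) / (1 - phi_1^2) = (1.370629 + (0.3)(0.477)) / (1 - (0.3)^2) = 1.513729 / 0.91 = 1.663438.
  gamma(1) = phi_1 gamma(0) + c_1 = (0.3)(1.663438) + (0.477) = 0.976032.
For k = 2 (> q): gamma(2) = phi_1 gamma(1) = (0.3)(0.976032) = 0.292809.
Therefore gamma(2) = 0.2928 (to 4 decimal places).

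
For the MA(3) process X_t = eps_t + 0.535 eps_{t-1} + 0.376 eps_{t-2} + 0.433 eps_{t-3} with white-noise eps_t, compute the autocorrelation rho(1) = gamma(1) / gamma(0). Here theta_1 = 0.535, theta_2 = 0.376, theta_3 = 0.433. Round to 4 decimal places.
\rho(1) = 0.5566

For an MA(q) process with theta_0 = 1, the autocovariance is
  gamma(k) = sigma^2 * sum_{i=0..q-k} theta_i * theta_{i+k},
and rho(k) = gamma(k) / gamma(0). Sigma^2 cancels.
  numerator   = (1)*(0.535) + (0.535)*(0.376) + (0.376)*(0.433) = 0.898968.
  denominator = (1)^2 + (0.535)^2 + (0.376)^2 + (0.433)^2 = 1.61509.
  rho(1) = 0.898968 / 1.61509 = 0.5566.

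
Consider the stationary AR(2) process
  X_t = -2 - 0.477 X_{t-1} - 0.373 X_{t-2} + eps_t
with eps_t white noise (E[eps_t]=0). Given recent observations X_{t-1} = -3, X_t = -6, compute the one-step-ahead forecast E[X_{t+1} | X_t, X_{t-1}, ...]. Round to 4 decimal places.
E[X_{t+1} \mid \mathcal F_t] = 1.9810

For an AR(p) model X_t = c + sum_i phi_i X_{t-i} + eps_t, the
one-step-ahead conditional mean is
  E[X_{t+1} | X_t, ...] = c + sum_i phi_i X_{t+1-i}.
Substitute known values:
  E[X_{t+1} | ...] = -2 + (-0.477) * (-6) + (-0.373) * (-3)
                   = 1.9810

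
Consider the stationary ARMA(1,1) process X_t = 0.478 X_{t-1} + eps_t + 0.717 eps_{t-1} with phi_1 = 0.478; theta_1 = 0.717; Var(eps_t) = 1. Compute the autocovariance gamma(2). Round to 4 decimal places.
\gamma(2) = 0.9941

Multiply the model equation by X_{t-k} and take expectations. With theta_0 = psi_0 = 1 and psi_j the MA(infinity) weights, this gives
  gamma(k) - sum_i phi_i gamma(k-i) = c_k,
  c_k = sigma^2 * sum_{j=k..q} theta_j psi_{j-k}   (c_k = 0 for k > q),
using gamma(-m) = gamma(m).
psi-weights needed (psi_j = theta_j + sum_i phi_i psi_{j-i}):
  psi_1 = theta_1 + phi_1 = 0.717 + (0.478) = 1.195
Right-hand sides:
  c_0 = sigma^2 (1 + theta_1 psi_1) = 1 * (1 + (0.717)(1.195)) = 1 * 1.856815 = 1.856815
  c_1 = sigma^2 theta_1 = 1 * (0.717) = 0.717
  c_2 = 0
Equations for k = 0 and k = 1 (AR order 1):
  gamma(0) = phi_1 gamma(1) + c_0
  gamma(1) = phi_1 gamma(0) + c_1
Substituting the second into the first: gamma(0) (1 - phi_1^2) = c_0 + phi_1 c_1, so
  gamma(0) = (c_0 + phi_1 c_1) / (1 - phi_1^2) = (1.856815 + (0.478)(0.717)) / (1 - (0.478)^2) = 2.199541 / 0.771516 = 2.850934.
  gamma(1) = phi_1 gamma(0) + c_1 = (0.478)(2.850934) + (0.717) = 2.079746.
For k = 2 (> q): gamma(2) = phi_1 gamma(1) = (0.478)(2.079746) = 0.994119.
Therefore gamma(2) = 0.9941 (to 4 decimal places).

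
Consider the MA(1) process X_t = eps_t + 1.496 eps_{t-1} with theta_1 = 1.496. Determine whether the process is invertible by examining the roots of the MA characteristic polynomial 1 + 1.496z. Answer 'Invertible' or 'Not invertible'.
\text{Not invertible}

The MA(q) characteristic polynomial is P(z) = 1 + 1.496z.
Invertibility requires all roots to lie outside the unit circle, i.e. |z| > 1 for every root.
This is linear in z: 1 + (1.496) z = 0  =>  z = -1/(1.496) = -0.668449,  |z| = 0.668449.
Moduli of all roots: 0.6684.
All moduli strictly greater than 1? No.
Verdict: Not invertible.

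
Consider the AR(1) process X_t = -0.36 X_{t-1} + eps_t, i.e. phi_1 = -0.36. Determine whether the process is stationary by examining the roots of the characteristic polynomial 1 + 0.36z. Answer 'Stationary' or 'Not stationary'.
\text{Stationary}

The AR(p) characteristic polynomial is P(z) = 1 + 0.36z.
Stationarity requires all roots to lie outside the unit circle, i.e. |z| > 1 for every root.
This is linear in z: 1 + (0.36) z = 0  =>  z = -1/(0.36) = -2.777778,  |z| = 2.777778.
Moduli of all roots: 2.7778.
All moduli strictly greater than 1? Yes.
Verdict: Stationary.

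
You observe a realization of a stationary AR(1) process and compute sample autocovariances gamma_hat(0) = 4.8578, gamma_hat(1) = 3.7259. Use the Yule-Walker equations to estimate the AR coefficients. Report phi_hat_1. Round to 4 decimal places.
\hat\phi_{1} = 0.7670

The Yule-Walker equations for an AR(p) process read, in matrix form,
  Gamma_p phi = r_p,   with   (Gamma_p)_{ij} = gamma(|i - j|),
                       (r_p)_i = gamma(i),   i,j = 1..p.
Substitute the sample gammas (Toeplitz matrix and right-hand side of size 1):
  Gamma_p = [[4.8578]]
  r_p     = [3.7259]
With p = 1 this is the single equation gamma(0) phi_1 = gamma(1):
  phi_hat_1 = gamma(1) / gamma(0) = 3.7259 / 4.8578 = 0.7670.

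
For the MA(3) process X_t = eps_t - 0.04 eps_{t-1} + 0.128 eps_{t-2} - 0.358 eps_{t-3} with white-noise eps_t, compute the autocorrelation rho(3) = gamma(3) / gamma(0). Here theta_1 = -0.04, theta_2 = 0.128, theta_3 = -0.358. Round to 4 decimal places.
\rho(3) = -0.3124

For an MA(q) process with theta_0 = 1, the autocovariance is
  gamma(k) = sigma^2 * sum_{i=0..q-k} theta_i * theta_{i+k},
and rho(k) = gamma(k) / gamma(0). Sigma^2 cancels.
  numerator   = (1)*(-0.358) = -0.358.
  denominator = (1)^2 + (-0.04)^2 + (0.128)^2 + (-0.358)^2 = 1.146148.
  rho(3) = -0.358 / 1.146148 = -0.3124.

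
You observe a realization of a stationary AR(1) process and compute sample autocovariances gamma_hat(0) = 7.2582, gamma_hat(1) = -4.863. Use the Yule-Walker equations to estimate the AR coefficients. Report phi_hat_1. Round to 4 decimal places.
\hat\phi_{1} = -0.6700

The Yule-Walker equations for an AR(p) process read, in matrix form,
  Gamma_p phi = r_p,   with   (Gamma_p)_{ij} = gamma(|i - j|),
                       (r_p)_i = gamma(i),   i,j = 1..p.
Substitute the sample gammas (Toeplitz matrix and right-hand side of size 1):
  Gamma_p = [[7.2582]]
  r_p     = [-4.863]
With p = 1 this is the single equation gamma(0) phi_1 = gamma(1):
  phi_hat_1 = gamma(1) / gamma(0) = -4.863 / 7.2582 = -0.6700.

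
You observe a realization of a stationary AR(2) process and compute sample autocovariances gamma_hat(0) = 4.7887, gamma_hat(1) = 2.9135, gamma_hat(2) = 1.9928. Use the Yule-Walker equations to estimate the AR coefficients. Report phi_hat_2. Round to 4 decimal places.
\hat\phi_{2} = 0.0730

The Yule-Walker equations for an AR(p) process read, in matrix form,
  Gamma_p phi = r_p,   with   (Gamma_p)_{ij} = gamma(|i - j|),
                       (r_p)_i = gamma(i),   i,j = 1..p.
Substitute the sample gammas (Toeplitz matrix and right-hand side of size 2):
  Gamma_p = [[4.7887, 2.9135], [2.9135, 4.7887]]
  r_p     = [2.9135, 1.9928]
Written out:
  4.7887 phi_1 + 2.9135 phi_2 = 2.9135
  2.9135 phi_1 + 4.7887 phi_2 = 1.9928
Solve by Cramer's rule:
  det = gamma(0)^2 - gamma(1)^2 = (4.7887)^2 - (2.9135)^2 = 22.93164769 - 8.48848225 = 14.44316544
  phi_hat_1 = [gamma(1) gamma(0) - gamma(1) gamma(2)] / det = [(2.9135)(4.7887) - (2.9135)(1.9928)] / 14.44316544 = 8.14585465 / 14.44316544 = 0.564
  phi_hat_2 = [gamma(0) gamma(2) - gamma(1)^2] / det = [(4.7887)(1.9928) - (2.9135)^2] / 14.44316544 = 1.05443911 / 14.44316544 = 0.073
So phi_hat = [0.5640, 0.0730].
Therefore phi_hat_2 = 0.0730.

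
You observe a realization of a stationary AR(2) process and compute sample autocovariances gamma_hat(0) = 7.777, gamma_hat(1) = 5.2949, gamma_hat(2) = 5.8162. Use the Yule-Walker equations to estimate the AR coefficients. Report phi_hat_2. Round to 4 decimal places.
\hat\phi_{2} = 0.5300

The Yule-Walker equations for an AR(p) process read, in matrix form,
  Gamma_p phi = r_p,   with   (Gamma_p)_{ij} = gamma(|i - j|),
                       (r_p)_i = gamma(i),   i,j = 1..p.
Substitute the sample gammas (Toeplitz matrix and right-hand side of size 2):
  Gamma_p = [[7.777, 5.2949], [5.2949, 7.777]]
  r_p     = [5.2949, 5.8162]
Written out:
  7.777 phi_1 + 5.2949 phi_2 = 5.2949
  5.2949 phi_1 + 7.777 phi_2 = 5.8162
Solve by Cramer's rule:
  det = gamma(0)^2 - gamma(1)^2 = (7.777)^2 - (5.2949)^2 = 60.481729 - 28.03596601 = 32.44576299
  phi_hat_1 = [gamma(1) gamma(0) - gamma(1) gamma(2)] / det = [(5.2949)(7.777) - (5.2949)(5.8162)] / 32.44576299 = 10.38223992 / 32.44576299 = 0.32
  phi_hat_2 = [gamma(0) gamma(2) - gamma(1)^2] / det = [(7.777)(5.8162) - (5.2949)^2] / 32.44576299 = 17.19662139 / 32.44576299 = 0.53
So phi_hat = [0.3200, 0.5300].
Therefore phi_hat_2 = 0.5300.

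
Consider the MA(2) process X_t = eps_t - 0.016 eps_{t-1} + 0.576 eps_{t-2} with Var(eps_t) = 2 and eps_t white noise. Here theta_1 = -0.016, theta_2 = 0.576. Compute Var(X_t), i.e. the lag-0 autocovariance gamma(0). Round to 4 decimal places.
\gamma(0) = 2.6641

For an MA(q) process X_t = eps_t + sum_i theta_i eps_{t-i} with
Var(eps_t) = sigma^2, the variance is
  gamma(0) = sigma^2 * (1 + sum_i theta_i^2).
  sum_i theta_i^2 = (-0.016)^2 + (0.576)^2 = 0.000256 + 0.331776 = 0.332032.
  gamma(0) = 2 * (1 + 0.332032) = 2 * 1.332032 = 2.664064, which rounds to 2.6641.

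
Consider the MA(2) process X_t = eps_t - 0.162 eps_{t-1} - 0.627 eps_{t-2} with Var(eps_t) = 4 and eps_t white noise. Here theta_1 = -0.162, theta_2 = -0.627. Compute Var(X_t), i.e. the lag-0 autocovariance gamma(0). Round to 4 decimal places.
\gamma(0) = 5.6775

For an MA(q) process X_t = eps_t + sum_i theta_i eps_{t-i} with
Var(eps_t) = sigma^2, the variance is
  gamma(0) = sigma^2 * (1 + sum_i theta_i^2).
  sum_i theta_i^2 = (-0.162)^2 + (-0.627)^2 = 0.026244 + 0.393129 = 0.419373.
  gamma(0) = 4 * (1 + 0.419373) = 4 * 1.419373 = 5.677492, which rounds to 5.6775.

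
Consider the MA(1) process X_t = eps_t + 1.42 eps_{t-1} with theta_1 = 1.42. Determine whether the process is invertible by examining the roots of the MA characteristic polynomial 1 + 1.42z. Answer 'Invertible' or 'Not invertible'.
\text{Not invertible}

The MA(q) characteristic polynomial is P(z) = 1 + 1.42z.
Invertibility requires all roots to lie outside the unit circle, i.e. |z| > 1 for every root.
This is linear in z: 1 + (1.42) z = 0  =>  z = -1/(1.42) = -0.704225,  |z| = 0.704225.
Moduli of all roots: 0.7042.
All moduli strictly greater than 1? No.
Verdict: Not invertible.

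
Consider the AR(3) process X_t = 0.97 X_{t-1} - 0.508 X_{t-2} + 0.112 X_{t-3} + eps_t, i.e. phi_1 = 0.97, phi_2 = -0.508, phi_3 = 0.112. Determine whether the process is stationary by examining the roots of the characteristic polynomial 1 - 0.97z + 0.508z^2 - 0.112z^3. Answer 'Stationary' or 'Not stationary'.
\text{Stationary}

The AR(p) characteristic polynomial is P(z) = 1 - 0.97z + 0.508z^2 - 0.112z^3.
Stationarity requires all roots to lie outside the unit circle, i.e. |z| > 1 for every root.
Degree 3: look for a simple real root z0 first, then factor out (1 - z/z0) and solve the remaining quadratic.
Testing z0 = 2.5: P(2.5) = 1 + (-0.97)(2.5) + (0.508)(2.5)^2 + (-0.112)(2.5)^3
  = 1 + (-2.425) + (3.175) + (-1.75) = 0.  So z_0 = 2.5 is a root, |z_0| = 2.5.
Divide out the factor (1 - 0.4 z) = (1 - z/z0) (since 1/z0 = 0.4):
  P(z) = (1 - 0.4 z)(1 + (-0.57) z + (0.28) z^2)
  [check: z-coef -0.57 - (0.4) = -0.97; z^2-coef 0.28 - (0.4)(-0.57) = 0.508; z^3-coef -(0.4)(0.28) = -0.112.]
Remaining roots from the quadratic factor 1 + (-0.57) z + (0.28) z^2:
  Set 1 + (-0.57) z + (0.28) z^2 = 0, i.e. a z^2 + b z + c = 0 with a = 0.28, b = -0.57, c = 1.
  Discriminant D = b^2 - 4ac = (-0.57)^2 - 4*(0.28)*1 = 0.3249 - (1.12) = -0.7951.
  D < 0, so the roots are the complex-conjugate pair z = (-b +/- i sqrt(-D)) / (2a) = 1.0179 +/- 1.5923i.
  For a conjugate pair |z|^2 = z * conj(z) = (product of roots) = c/a = 1/(0.28) = 3.571429, so |z| = sqrt(3.571429) = 1.8898 for both roots.
Moduli of all roots: 2.5000, 1.8898, 1.8898.
All moduli strictly greater than 1? Yes.
Verdict: Stationary.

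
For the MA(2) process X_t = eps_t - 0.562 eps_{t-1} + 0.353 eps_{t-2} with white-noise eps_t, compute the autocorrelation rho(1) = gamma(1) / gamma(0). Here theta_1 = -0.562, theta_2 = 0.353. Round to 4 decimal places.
\rho(1) = -0.5279

For an MA(q) process with theta_0 = 1, the autocovariance is
  gamma(k) = sigma^2 * sum_{i=0..q-k} theta_i * theta_{i+k},
and rho(k) = gamma(k) / gamma(0). Sigma^2 cancels.
  numerator   = (1)*(-0.562) + (-0.562)*(0.353) = -0.760386.
  denominator = (1)^2 + (-0.562)^2 + (0.353)^2 = 1.440453.
  rho(1) = -0.760386 / 1.440453 = -0.5279.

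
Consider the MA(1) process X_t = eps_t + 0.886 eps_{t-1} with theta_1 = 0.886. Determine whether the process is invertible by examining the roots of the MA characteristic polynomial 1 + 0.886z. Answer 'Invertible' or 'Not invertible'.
\text{Invertible}

The MA(q) characteristic polynomial is P(z) = 1 + 0.886z.
Invertibility requires all roots to lie outside the unit circle, i.e. |z| > 1 for every root.
This is linear in z: 1 + (0.886) z = 0  =>  z = -1/(0.886) = -1.128668,  |z| = 1.128668.
Moduli of all roots: 1.1287.
All moduli strictly greater than 1? Yes.
Verdict: Invertible.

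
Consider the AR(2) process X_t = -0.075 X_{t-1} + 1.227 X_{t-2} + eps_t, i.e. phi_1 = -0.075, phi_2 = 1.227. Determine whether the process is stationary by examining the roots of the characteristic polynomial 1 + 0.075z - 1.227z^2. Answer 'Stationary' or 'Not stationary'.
\text{Not stationary}

The AR(p) characteristic polynomial is P(z) = 1 + 0.075z - 1.227z^2.
Stationarity requires all roots to lie outside the unit circle, i.e. |z| > 1 for every root.
Set 1 + (0.075) z + (-1.227) z^2 = 0, i.e. a z^2 + b z + c = 0 with a = -1.227, b = 0.075, c = 1.
Discriminant D = b^2 - 4ac = (0.075)^2 - 4*(-1.227)*1 = 0.005625 - (-4.908) = 4.913625.
D >= 0, so the roots are real: z = (-b +/- sqrt(D)) / (2a) = (-0.075 +/- 2.21667) / (-2.454).
  z_1 = (-0.075 + 2.21667) / (-2.454) = -0.8727,   |z_1| = 0.8727.
  z_2 = (-0.075 - 2.21667) / (-2.454) = 0.9339,   |z_2| = 0.9339.
Moduli of all roots: 0.8727, 0.9339.
All moduli strictly greater than 1? No.
Verdict: Not stationary.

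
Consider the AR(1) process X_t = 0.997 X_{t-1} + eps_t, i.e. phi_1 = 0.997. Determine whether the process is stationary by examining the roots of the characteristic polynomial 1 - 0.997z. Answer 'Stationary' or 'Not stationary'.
\text{Stationary}

The AR(p) characteristic polynomial is P(z) = 1 - 0.997z.
Stationarity requires all roots to lie outside the unit circle, i.e. |z| > 1 for every root.
This is linear in z: 1 + (-0.997) z = 0  =>  z = -1/(-0.997) = 1.003009,  |z| = 1.003009.
Moduli of all roots: 1.0030.
All moduli strictly greater than 1? Yes.
Verdict: Stationary.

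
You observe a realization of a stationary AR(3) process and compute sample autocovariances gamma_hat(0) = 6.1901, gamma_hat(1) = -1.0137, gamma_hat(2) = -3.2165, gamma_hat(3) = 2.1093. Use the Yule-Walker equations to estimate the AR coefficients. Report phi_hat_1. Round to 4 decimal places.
\hat\phi_{1} = -0.1580

The Yule-Walker equations for an AR(p) process read, in matrix form,
  Gamma_p phi = r_p,   with   (Gamma_p)_{ij} = gamma(|i - j|),
                       (r_p)_i = gamma(i),   i,j = 1..p.
Substitute the sample gammas (Toeplitz matrix and right-hand side of size 3):
  Gamma_p = [[6.1901, -1.0137, -3.2165], [-1.0137, 6.1901, -1.0137], [-3.2165, -1.0137, 6.1901]]
  r_p     = [-1.0137, -3.2165, 2.1093]
Written out (R1..R3):
  (R1) 6.1901 phi_1 - 1.0137 phi_2 - 3.2165 phi_3 = -1.0137
  (R2) -1.0137 phi_1 + 6.1901 phi_2 - 1.0137 phi_3 = -3.2165
  (R3) -3.2165 phi_1 - 1.0137 phi_2 + 6.1901 phi_3 = 2.1093
Gaussian elimination:
  R2 <- R2 - (-1.0137/6.1901) R1 = R2 - (-0.163761) R1:  6.024095 phi_2 - 1.540439 phi_3 = -3.382505
  R3 <- R3 - (-3.2165/6.1901) R1 = R3 - (-0.51962) R1:  -1.540439 phi_2 + 4.518742 phi_3 = 1.582561
  R3 <- R3 - (-1.540439/6.024095) R2 = R3 - (-0.255713) R2:  4.124832 phi_3 = 0.717611
Back-substitution:
  phi_hat_3 = 0.717611 / 4.124832 = 0.173973
  phi_hat_2 = (-3.382505 - (-1.540439)(0.173973)) / 6.024095 = -0.517009
  phi_hat_1 = (-1.0137 - (-1.0137)(-0.517009) - (-3.2165)(0.173973)) / 6.1901 = -0.158028
So phi_hat = [-0.1580, -0.5170, 0.1740].
Therefore phi_hat_1 = -0.1580.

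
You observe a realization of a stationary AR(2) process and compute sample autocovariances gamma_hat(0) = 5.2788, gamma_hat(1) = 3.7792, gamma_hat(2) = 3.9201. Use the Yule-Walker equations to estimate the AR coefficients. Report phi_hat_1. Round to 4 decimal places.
\hat\phi_{1} = 0.3780

The Yule-Walker equations for an AR(p) process read, in matrix form,
  Gamma_p phi = r_p,   with   (Gamma_p)_{ij} = gamma(|i - j|),
                       (r_p)_i = gamma(i),   i,j = 1..p.
Substitute the sample gammas (Toeplitz matrix and right-hand side of size 2):
  Gamma_p = [[5.2788, 3.7792], [3.7792, 5.2788]]
  r_p     = [3.7792, 3.9201]
Written out:
  5.2788 phi_1 + 3.7792 phi_2 = 3.7792
  3.7792 phi_1 + 5.2788 phi_2 = 3.9201
Solve by Cramer's rule:
  det = gamma(0)^2 - gamma(1)^2 = (5.2788)^2 - (3.7792)^2 = 27.86572944 - 14.28235264 = 13.5833768
  phi_hat_1 = [gamma(1) gamma(0) - gamma(1) gamma(2)] / det = [(3.7792)(5.2788) - (3.7792)(3.9201)] / 13.5833768 = 5.13479904 / 13.5833768 = 0.378
  phi_hat_2 = [gamma(0) gamma(2) - gamma(1)^2] / det = [(5.2788)(3.9201) - (3.7792)^2] / 13.5833768 = 6.41107124 / 13.5833768 = 0.472
So phi_hat = [0.3780, 0.4720].
Therefore phi_hat_1 = 0.3780.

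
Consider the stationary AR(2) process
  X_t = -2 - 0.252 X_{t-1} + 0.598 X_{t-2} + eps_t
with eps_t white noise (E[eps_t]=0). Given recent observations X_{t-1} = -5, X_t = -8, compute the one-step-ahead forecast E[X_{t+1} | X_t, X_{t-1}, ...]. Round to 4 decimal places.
E[X_{t+1} \mid \mathcal F_t] = -2.9740

For an AR(p) model X_t = c + sum_i phi_i X_{t-i} + eps_t, the
one-step-ahead conditional mean is
  E[X_{t+1} | X_t, ...] = c + sum_i phi_i X_{t+1-i}.
Substitute known values:
  E[X_{t+1} | ...] = -2 + (-0.252) * (-8) + (0.598) * (-5)
                   = -2.9740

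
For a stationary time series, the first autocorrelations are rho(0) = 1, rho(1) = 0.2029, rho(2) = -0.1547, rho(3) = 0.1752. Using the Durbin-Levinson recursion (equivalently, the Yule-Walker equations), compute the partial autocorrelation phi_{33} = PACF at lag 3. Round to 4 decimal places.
\phi_{33} = 0.2769

The PACF at lag k is phi_{kk}, the last component of the solution
to the Yule-Walker system G_k phi = r_k where
  (G_k)_{ij} = rho(|i - j|), (r_k)_i = rho(i), i,j = 1..k.
Equivalently, Durbin-Levinson gives phi_{kk} iteratively:
  phi_{11} = rho(1)
  phi_{kk} = [rho(k) - sum_{j=1..k-1} phi_{k-1,j} rho(k-j)]
            / [1 - sum_{j=1..k-1} phi_{k-1,j} rho(j)],
  phi_{k,j} = phi_{k-1,j} - phi_{kk} phi_{k-1,k-j},  j = 1..k-1.
Step k = 1:
  phi_11 = rho(1) = 0.2029.
Step k = 2:
  phi_22 = [rho(2) - phi_11 rho(1)] / [1 - phi_11 rho(1)] = [-0.1547 - (0.2029)(0.2029)] / [1 - (0.2029)(0.2029)]
         = -0.19586841 / 0.95883159 = -0.204278.
  Update: phi_21 = phi_11 - phi_22 phi_11 = 0.2029 - (-0.204278)(0.2029) = 0.244348.
Step k = 3:
  phi_33 = [rho(3) - phi_21 rho(2) - phi_22 rho(1)] / [1 - phi_21 rho(1) - phi_22 rho(2)]
    numerator   = 0.1752 - (0.244348)(-0.1547) - (-0.204278)(0.2029) = 0.25444869
    denominator = 1 - (0.244348)(0.2029) - (-0.204278)(-0.1547) = 0.91881994
  phi_33 = 0.25444869 / 0.91881994 = 0.2769.
Therefore phi_{33} = 0.2769.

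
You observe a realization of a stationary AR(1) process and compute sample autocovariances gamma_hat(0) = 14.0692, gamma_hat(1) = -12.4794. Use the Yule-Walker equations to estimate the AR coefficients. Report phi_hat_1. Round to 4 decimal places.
\hat\phi_{1} = -0.8870

The Yule-Walker equations for an AR(p) process read, in matrix form,
  Gamma_p phi = r_p,   with   (Gamma_p)_{ij} = gamma(|i - j|),
                       (r_p)_i = gamma(i),   i,j = 1..p.
Substitute the sample gammas (Toeplitz matrix and right-hand side of size 1):
  Gamma_p = [[14.0692]]
  r_p     = [-12.4794]
With p = 1 this is the single equation gamma(0) phi_1 = gamma(1):
  phi_hat_1 = gamma(1) / gamma(0) = -12.4794 / 14.0692 = -0.8870.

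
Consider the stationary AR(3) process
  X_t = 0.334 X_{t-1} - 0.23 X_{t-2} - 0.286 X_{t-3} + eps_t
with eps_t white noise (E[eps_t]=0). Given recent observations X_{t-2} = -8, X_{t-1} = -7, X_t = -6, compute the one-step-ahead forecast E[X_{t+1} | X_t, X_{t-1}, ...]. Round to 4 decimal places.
E[X_{t+1} \mid \mathcal F_t] = 1.8940

For an AR(p) model X_t = c + sum_i phi_i X_{t-i} + eps_t, the
one-step-ahead conditional mean is
  E[X_{t+1} | X_t, ...] = c + sum_i phi_i X_{t+1-i}.
Substitute known values:
  E[X_{t+1} | ...] = (0.334) * (-6) + (-0.23) * (-7) + (-0.286) * (-8)
                   = 1.8940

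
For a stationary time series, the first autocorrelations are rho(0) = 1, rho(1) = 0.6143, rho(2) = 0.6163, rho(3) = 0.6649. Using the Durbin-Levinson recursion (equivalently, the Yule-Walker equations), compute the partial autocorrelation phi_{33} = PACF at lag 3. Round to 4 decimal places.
\phi_{33} = 0.3689

The PACF at lag k is phi_{kk}, the last component of the solution
to the Yule-Walker system G_k phi = r_k where
  (G_k)_{ij} = rho(|i - j|), (r_k)_i = rho(i), i,j = 1..k.
Equivalently, Durbin-Levinson gives phi_{kk} iteratively:
  phi_{11} = rho(1)
  phi_{kk} = [rho(k) - sum_{j=1..k-1} phi_{k-1,j} rho(k-j)]
            / [1 - sum_{j=1..k-1} phi_{k-1,j} rho(j)],
  phi_{k,j} = phi_{k-1,j} - phi_{kk} phi_{k-1,k-j},  j = 1..k-1.
Step k = 1:
  phi_11 = rho(1) = 0.6143.
Step k = 2:
  phi_22 = [rho(2) - phi_11 rho(1)] / [1 - phi_11 rho(1)] = [0.6163 - (0.6143)(0.6143)] / [1 - (0.6143)(0.6143)]
         = 0.23893551 / 0.62263551 = 0.383749.
  Update: phi_21 = phi_11 - phi_22 phi_11 = 0.6143 - (0.383749)(0.6143) = 0.378563.
Step k = 3:
  phi_33 = [rho(3) - phi_21 rho(2) - phi_22 rho(1)] / [1 - phi_21 rho(1) - phi_22 rho(2)]
    numerator   = 0.6649 - (0.378563)(0.6163) - (0.383749)(0.6143) = 0.19585471
    denominator = 1 - (0.378563)(0.6143) - (0.383749)(0.6163) = 0.53094434
  phi_33 = 0.19585471 / 0.53094434 = 0.3689.
Therefore phi_{33} = 0.3689.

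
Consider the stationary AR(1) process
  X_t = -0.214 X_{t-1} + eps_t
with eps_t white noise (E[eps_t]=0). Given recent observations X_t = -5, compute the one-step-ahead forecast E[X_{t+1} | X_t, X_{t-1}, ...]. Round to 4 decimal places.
E[X_{t+1} \mid \mathcal F_t] = 1.0700

For an AR(p) model X_t = c + sum_i phi_i X_{t-i} + eps_t, the
one-step-ahead conditional mean is
  E[X_{t+1} | X_t, ...] = c + sum_i phi_i X_{t+1-i}.
Substitute known values:
  E[X_{t+1} | ...] = (-0.214) * (-5)
                   = 1.0700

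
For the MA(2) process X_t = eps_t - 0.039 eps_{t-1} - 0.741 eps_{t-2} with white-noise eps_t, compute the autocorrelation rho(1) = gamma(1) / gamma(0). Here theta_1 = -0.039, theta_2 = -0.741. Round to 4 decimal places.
\rho(1) = -0.0065

For an MA(q) process with theta_0 = 1, the autocovariance is
  gamma(k) = sigma^2 * sum_{i=0..q-k} theta_i * theta_{i+k},
and rho(k) = gamma(k) / gamma(0). Sigma^2 cancels.
  numerator   = (1)*(-0.039) + (-0.039)*(-0.741) = -0.010101.
  denominator = (1)^2 + (-0.039)^2 + (-0.741)^2 = 1.550602.
  rho(1) = -0.010101 / 1.550602 = -0.0065.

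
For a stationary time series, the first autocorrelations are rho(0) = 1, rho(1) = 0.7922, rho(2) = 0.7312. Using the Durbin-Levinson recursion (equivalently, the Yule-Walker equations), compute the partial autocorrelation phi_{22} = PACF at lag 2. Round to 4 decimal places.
\phi_{22} = 0.2782

The PACF at lag k is phi_{kk}, the last component of the solution
to the Yule-Walker system G_k phi = r_k where
  (G_k)_{ij} = rho(|i - j|), (r_k)_i = rho(i), i,j = 1..k.
Equivalently, Durbin-Levinson gives phi_{kk} iteratively:
  phi_{11} = rho(1)
  phi_{kk} = [rho(k) - sum_{j=1..k-1} phi_{k-1,j} rho(k-j)]
            / [1 - sum_{j=1..k-1} phi_{k-1,j} rho(j)],
  phi_{k,j} = phi_{k-1,j} - phi_{kk} phi_{k-1,k-j},  j = 1..k-1.
Step k = 1:
  phi_11 = rho(1) = 0.7922.
Step k = 2:
  phi_22 = [rho(2) - phi_11 rho(1)] / [1 - phi_11 rho(1)] = [0.7312 - (0.7922)(0.7922)] / [1 - (0.7922)(0.7922)]
         = 0.10361916 / 0.37241916 = 0.2782.
Therefore phi_{22} = 0.2782.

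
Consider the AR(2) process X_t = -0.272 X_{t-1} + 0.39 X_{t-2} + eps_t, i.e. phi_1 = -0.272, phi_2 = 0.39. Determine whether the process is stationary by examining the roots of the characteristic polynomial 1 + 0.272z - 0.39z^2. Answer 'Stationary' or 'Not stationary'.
\text{Stationary}

The AR(p) characteristic polynomial is P(z) = 1 + 0.272z - 0.39z^2.
Stationarity requires all roots to lie outside the unit circle, i.e. |z| > 1 for every root.
Set 1 + (0.272) z + (-0.39) z^2 = 0, i.e. a z^2 + b z + c = 0 with a = -0.39, b = 0.272, c = 1.
Discriminant D = b^2 - 4ac = (0.272)^2 - 4*(-0.39)*1 = 0.073984 - (-1.56) = 1.633984.
D >= 0, so the roots are real: z = (-b +/- sqrt(D)) / (2a) = (-0.272 +/- 1.278274) / (-0.78).
  z_1 = (-0.272 + 1.278274) / (-0.78) = -1.2901,   |z_1| = 1.2901.
  z_2 = (-0.272 - 1.278274) / (-0.78) = 1.9875,   |z_2| = 1.9875.
Moduli of all roots: 1.2901, 1.9875.
All moduli strictly greater than 1? Yes.
Verdict: Stationary.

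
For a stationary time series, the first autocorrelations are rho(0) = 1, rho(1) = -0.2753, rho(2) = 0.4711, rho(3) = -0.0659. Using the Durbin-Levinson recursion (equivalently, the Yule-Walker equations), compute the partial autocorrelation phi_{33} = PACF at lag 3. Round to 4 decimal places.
\phi_{33} = 0.1670

The PACF at lag k is phi_{kk}, the last component of the solution
to the Yule-Walker system G_k phi = r_k where
  (G_k)_{ij} = rho(|i - j|), (r_k)_i = rho(i), i,j = 1..k.
Equivalently, Durbin-Levinson gives phi_{kk} iteratively:
  phi_{11} = rho(1)
  phi_{kk} = [rho(k) - sum_{j=1..k-1} phi_{k-1,j} rho(k-j)]
            / [1 - sum_{j=1..k-1} phi_{k-1,j} rho(j)],
  phi_{k,j} = phi_{k-1,j} - phi_{kk} phi_{k-1,k-j},  j = 1..k-1.
Step k = 1:
  phi_11 = rho(1) = -0.2753.
Step k = 2:
  phi_22 = [rho(2) - phi_11 rho(1)] / [1 - phi_11 rho(1)] = [0.4711 - (-0.2753)(-0.2753)] / [1 - (-0.2753)(-0.2753)]
         = 0.39530991 / 0.92420991 = 0.427727.
  Update: phi_21 = phi_11 - phi_22 phi_11 = -0.2753 - (0.427727)(-0.2753) = -0.157547.
Step k = 3:
  phi_33 = [rho(3) - phi_21 rho(2) - phi_22 rho(1)] / [1 - phi_21 rho(1) - phi_22 rho(2)]
    numerator   = -0.0659 - (-0.157547)(0.4711) - (0.427727)(-0.2753) = 0.12607358
    denominator = 1 - (-0.157547)(-0.2753) - (0.427727)(0.4711) = 0.75512503
  phi_33 = 0.12607358 / 0.75512503 = 0.167.
Therefore phi_{33} = 0.1670.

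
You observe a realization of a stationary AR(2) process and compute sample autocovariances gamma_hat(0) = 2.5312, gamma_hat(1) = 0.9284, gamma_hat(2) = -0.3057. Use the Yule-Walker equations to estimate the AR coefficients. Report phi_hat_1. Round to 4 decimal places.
\hat\phi_{1} = 0.4750

The Yule-Walker equations for an AR(p) process read, in matrix form,
  Gamma_p phi = r_p,   with   (Gamma_p)_{ij} = gamma(|i - j|),
                       (r_p)_i = gamma(i),   i,j = 1..p.
Substitute the sample gammas (Toeplitz matrix and right-hand side of size 2):
  Gamma_p = [[2.5312, 0.9284], [0.9284, 2.5312]]
  r_p     = [0.9284, -0.3057]
Written out:
  2.5312 phi_1 + 0.9284 phi_2 = 0.9284
  0.9284 phi_1 + 2.5312 phi_2 = -0.3057
Solve by Cramer's rule:
  det = gamma(0)^2 - gamma(1)^2 = (2.5312)^2 - (0.9284)^2 = 6.40697344 - 0.86192656 = 5.54504688
  phi_hat_1 = [gamma(1) gamma(0) - gamma(1) gamma(2)] / det = [(0.9284)(2.5312) - (0.9284)(-0.3057)] / 5.54504688 = 2.63377796 / 5.54504688 = 0.475
  phi_hat_2 = [gamma(0) gamma(2) - gamma(1)^2] / det = [(2.5312)(-0.3057) - (0.9284)^2] / 5.54504688 = -1.6357144 / 5.54504688 = -0.295
So phi_hat = [0.4750, -0.2950].
Therefore phi_hat_1 = 0.4750.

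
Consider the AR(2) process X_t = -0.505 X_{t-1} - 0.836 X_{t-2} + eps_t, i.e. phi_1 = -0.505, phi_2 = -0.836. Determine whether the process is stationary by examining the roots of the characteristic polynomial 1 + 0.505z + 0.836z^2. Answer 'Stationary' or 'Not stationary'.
\text{Stationary}

The AR(p) characteristic polynomial is P(z) = 1 + 0.505z + 0.836z^2.
Stationarity requires all roots to lie outside the unit circle, i.e. |z| > 1 for every root.
Set 1 + (0.505) z + (0.836) z^2 = 0, i.e. a z^2 + b z + c = 0 with a = 0.836, b = 0.505, c = 1.
Discriminant D = b^2 - 4ac = (0.505)^2 - 4*(0.836)*1 = 0.255025 - (3.344) = -3.088975.
D < 0, so the roots are the complex-conjugate pair z = (-b +/- i sqrt(-D)) / (2a) = -0.302 +/- 1.0512i.
For a conjugate pair |z|^2 = z * conj(z) = (product of roots) = c/a = 1/(0.836) = 1.196172, so |z| = sqrt(1.196172) = 1.0937 for both roots.
Moduli of all roots: 1.0937, 1.0937.
All moduli strictly greater than 1? Yes.
Verdict: Stationary.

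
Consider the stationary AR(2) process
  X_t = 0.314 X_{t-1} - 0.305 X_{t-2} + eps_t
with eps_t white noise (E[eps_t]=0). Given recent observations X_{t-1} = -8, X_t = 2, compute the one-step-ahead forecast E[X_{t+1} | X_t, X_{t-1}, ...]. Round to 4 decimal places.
E[X_{t+1} \mid \mathcal F_t] = 3.0680

For an AR(p) model X_t = c + sum_i phi_i X_{t-i} + eps_t, the
one-step-ahead conditional mean is
  E[X_{t+1} | X_t, ...] = c + sum_i phi_i X_{t+1-i}.
Substitute known values:
  E[X_{t+1} | ...] = (0.314) * (2) + (-0.305) * (-8)
                   = 3.0680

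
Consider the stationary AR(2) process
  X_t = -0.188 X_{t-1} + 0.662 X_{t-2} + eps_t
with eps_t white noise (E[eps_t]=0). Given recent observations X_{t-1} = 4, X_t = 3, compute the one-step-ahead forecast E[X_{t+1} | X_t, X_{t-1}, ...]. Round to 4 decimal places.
E[X_{t+1} \mid \mathcal F_t] = 2.0840

For an AR(p) model X_t = c + sum_i phi_i X_{t-i} + eps_t, the
one-step-ahead conditional mean is
  E[X_{t+1} | X_t, ...] = c + sum_i phi_i X_{t+1-i}.
Substitute known values:
  E[X_{t+1} | ...] = (-0.188) * (3) + (0.662) * (4)
                   = 2.0840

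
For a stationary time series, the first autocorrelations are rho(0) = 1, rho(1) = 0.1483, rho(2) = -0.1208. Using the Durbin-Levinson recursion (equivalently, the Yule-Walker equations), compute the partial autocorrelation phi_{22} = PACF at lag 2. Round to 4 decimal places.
\phi_{22} = -0.1460

The PACF at lag k is phi_{kk}, the last component of the solution
to the Yule-Walker system G_k phi = r_k where
  (G_k)_{ij} = rho(|i - j|), (r_k)_i = rho(i), i,j = 1..k.
Equivalently, Durbin-Levinson gives phi_{kk} iteratively:
  phi_{11} = rho(1)
  phi_{kk} = [rho(k) - sum_{j=1..k-1} phi_{k-1,j} rho(k-j)]
            / [1 - sum_{j=1..k-1} phi_{k-1,j} rho(j)],
  phi_{k,j} = phi_{k-1,j} - phi_{kk} phi_{k-1,k-j},  j = 1..k-1.
Step k = 1:
  phi_11 = rho(1) = 0.1483.
Step k = 2:
  phi_22 = [rho(2) - phi_11 rho(1)] / [1 - phi_11 rho(1)] = [-0.1208 - (0.1483)(0.1483)] / [1 - (0.1483)(0.1483)]
         = -0.14279289 / 0.97800711 = -0.146.
Therefore phi_{22} = -0.1460.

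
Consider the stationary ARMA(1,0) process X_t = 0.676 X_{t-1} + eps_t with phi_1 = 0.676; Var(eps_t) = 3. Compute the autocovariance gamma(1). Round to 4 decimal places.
\gamma(1) = 3.7346

Multiply the model equation by X_{t-k} and take expectations. With theta_0 = psi_0 = 1 and psi_j the MA(infinity) weights, this gives
  gamma(k) - sum_i phi_i gamma(k-i) = c_k,
  c_k = sigma^2 * sum_{j=k..q} theta_j psi_{j-k}   (c_k = 0 for k > q),
using gamma(-m) = gamma(m).
Pure AR (q = 0): c_0 = sigma^2 = 3, c_k = 0 for k >= 1.
Equations for k = 0 and k = 1 (AR order 1):
  gamma(0) = phi_1 gamma(1) + c_0
  gamma(1) = phi_1 gamma(0) + c_1
Substituting the second into the first: gamma(0) (1 - phi_1^2) = c_0 + phi_1 c_1, so
  gamma(0) = c_0 / (1 - phi_1^2) = 3 / (1 - (0.676)^2) = 3 / 0.543024 = 5.524618.
  gamma(1) = phi_1 gamma(0) = (0.676)(5.524618) = 3.734642.
Therefore gamma(1) = 3.7346 (to 4 decimal places).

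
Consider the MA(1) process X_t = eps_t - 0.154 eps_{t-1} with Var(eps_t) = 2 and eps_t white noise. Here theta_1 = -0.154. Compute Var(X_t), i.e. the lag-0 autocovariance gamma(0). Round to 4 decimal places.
\gamma(0) = 2.0474

For an MA(q) process X_t = eps_t + sum_i theta_i eps_{t-i} with
Var(eps_t) = sigma^2, the variance is
  gamma(0) = sigma^2 * (1 + sum_i theta_i^2).
  sum_i theta_i^2 = (-0.154)^2 = 0.023716.
  gamma(0) = 2 * (1 + 0.023716) = 2 * 1.023716 = 2.047432, which rounds to 2.0474.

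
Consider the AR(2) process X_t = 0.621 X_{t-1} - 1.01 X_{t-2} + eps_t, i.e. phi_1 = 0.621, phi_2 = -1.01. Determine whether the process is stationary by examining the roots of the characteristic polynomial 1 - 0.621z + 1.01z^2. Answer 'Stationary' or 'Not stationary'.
\text{Not stationary}

The AR(p) characteristic polynomial is P(z) = 1 - 0.621z + 1.01z^2.
Stationarity requires all roots to lie outside the unit circle, i.e. |z| > 1 for every root.
Set 1 + (-0.621) z + (1.01) z^2 = 0, i.e. a z^2 + b z + c = 0 with a = 1.01, b = -0.621, c = 1.
Discriminant D = b^2 - 4ac = (-0.621)^2 - 4*(1.01)*1 = 0.385641 - (4.04) = -3.654359.
D < 0, so the roots are the complex-conjugate pair z = (-b +/- i sqrt(-D)) / (2a) = 0.3074 +/- 0.9464i.
For a conjugate pair |z|^2 = z * conj(z) = (product of roots) = c/a = 1/(1.01) = 0.990099, so |z| = sqrt(0.990099) = 0.995 for both roots.
Moduli of all roots: 0.9950, 0.9950.
All moduli strictly greater than 1? No.
Verdict: Not stationary.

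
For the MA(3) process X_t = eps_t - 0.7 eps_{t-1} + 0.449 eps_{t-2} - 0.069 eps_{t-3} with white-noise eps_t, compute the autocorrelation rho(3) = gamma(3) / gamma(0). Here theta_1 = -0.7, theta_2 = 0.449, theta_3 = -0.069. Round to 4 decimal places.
\rho(3) = -0.0407

For an MA(q) process with theta_0 = 1, the autocovariance is
  gamma(k) = sigma^2 * sum_{i=0..q-k} theta_i * theta_{i+k},
and rho(k) = gamma(k) / gamma(0). Sigma^2 cancels.
  numerator   = (1)*(-0.069) = -0.069.
  denominator = (1)^2 + (-0.7)^2 + (0.449)^2 + (-0.069)^2 = 1.696362.
  rho(3) = -0.069 / 1.696362 = -0.0407.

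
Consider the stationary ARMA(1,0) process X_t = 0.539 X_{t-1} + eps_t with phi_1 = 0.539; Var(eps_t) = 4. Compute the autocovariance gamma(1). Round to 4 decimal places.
\gamma(1) = 3.0388

Multiply the model equation by X_{t-k} and take expectations. With theta_0 = psi_0 = 1 and psi_j the MA(infinity) weights, this gives
  gamma(k) - sum_i phi_i gamma(k-i) = c_k,
  c_k = sigma^2 * sum_{j=k..q} theta_j psi_{j-k}   (c_k = 0 for k > q),
using gamma(-m) = gamma(m).
Pure AR (q = 0): c_0 = sigma^2 = 4, c_k = 0 for k >= 1.
Equations for k = 0 and k = 1 (AR order 1):
  gamma(0) = phi_1 gamma(1) + c_0
  gamma(1) = phi_1 gamma(0) + c_1
Substituting the second into the first: gamma(0) (1 - phi_1^2) = c_0 + phi_1 c_1, so
  gamma(0) = c_0 / (1 - phi_1^2) = 4 / (1 - (0.539)^2) = 4 / 0.709479 = 5.63794.
  gamma(1) = phi_1 gamma(0) = (0.539)(5.63794) = 3.03885.
Therefore gamma(1) = 3.0388 (to 4 decimal places).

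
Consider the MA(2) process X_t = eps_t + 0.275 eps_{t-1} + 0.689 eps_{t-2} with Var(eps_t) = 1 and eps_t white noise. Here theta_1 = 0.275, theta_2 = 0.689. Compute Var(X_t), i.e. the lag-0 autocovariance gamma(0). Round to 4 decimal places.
\gamma(0) = 1.5503

For an MA(q) process X_t = eps_t + sum_i theta_i eps_{t-i} with
Var(eps_t) = sigma^2, the variance is
  gamma(0) = sigma^2 * (1 + sum_i theta_i^2).
  sum_i theta_i^2 = (0.275)^2 + (0.689)^2 = 0.075625 + 0.474721 = 0.550346.
  gamma(0) = 1 * (1 + 0.550346) = 1 * 1.550346 = 1.550346, which rounds to 1.5503.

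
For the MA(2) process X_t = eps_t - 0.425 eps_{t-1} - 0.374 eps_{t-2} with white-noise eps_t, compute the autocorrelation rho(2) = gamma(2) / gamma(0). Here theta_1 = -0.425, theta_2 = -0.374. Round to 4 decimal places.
\rho(2) = -0.2832

For an MA(q) process with theta_0 = 1, the autocovariance is
  gamma(k) = sigma^2 * sum_{i=0..q-k} theta_i * theta_{i+k},
and rho(k) = gamma(k) / gamma(0). Sigma^2 cancels.
  numerator   = (1)*(-0.374) = -0.374.
  denominator = (1)^2 + (-0.425)^2 + (-0.374)^2 = 1.320501.
  rho(2) = -0.374 / 1.320501 = -0.2832.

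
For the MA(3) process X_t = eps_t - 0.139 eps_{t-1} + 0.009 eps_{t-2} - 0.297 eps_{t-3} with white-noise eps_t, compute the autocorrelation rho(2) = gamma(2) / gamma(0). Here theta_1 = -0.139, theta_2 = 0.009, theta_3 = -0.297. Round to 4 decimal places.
\rho(2) = 0.0454

For an MA(q) process with theta_0 = 1, the autocovariance is
  gamma(k) = sigma^2 * sum_{i=0..q-k} theta_i * theta_{i+k},
and rho(k) = gamma(k) / gamma(0). Sigma^2 cancels.
  numerator   = (1)*(0.009) + (-0.139)*(-0.297) = 0.050283.
  denominator = (1)^2 + (-0.139)^2 + (0.009)^2 + (-0.297)^2 = 1.107611.
  rho(2) = 0.050283 / 1.107611 = 0.0454.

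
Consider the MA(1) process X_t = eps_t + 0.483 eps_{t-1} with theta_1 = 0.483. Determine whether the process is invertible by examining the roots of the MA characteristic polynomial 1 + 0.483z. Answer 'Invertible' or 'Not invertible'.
\text{Invertible}

The MA(q) characteristic polynomial is P(z) = 1 + 0.483z.
Invertibility requires all roots to lie outside the unit circle, i.e. |z| > 1 for every root.
This is linear in z: 1 + (0.483) z = 0  =>  z = -1/(0.483) = -2.070393,  |z| = 2.070393.
Moduli of all roots: 2.0704.
All moduli strictly greater than 1? Yes.
Verdict: Invertible.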